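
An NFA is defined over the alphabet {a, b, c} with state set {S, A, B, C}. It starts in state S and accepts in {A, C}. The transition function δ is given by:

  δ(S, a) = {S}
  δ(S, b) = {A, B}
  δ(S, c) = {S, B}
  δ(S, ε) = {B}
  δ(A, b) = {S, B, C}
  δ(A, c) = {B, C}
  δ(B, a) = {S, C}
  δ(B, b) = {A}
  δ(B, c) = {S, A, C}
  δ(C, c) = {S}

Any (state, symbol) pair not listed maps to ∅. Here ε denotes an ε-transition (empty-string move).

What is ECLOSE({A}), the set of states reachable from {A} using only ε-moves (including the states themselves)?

{A}

Begin with {A}.
No ε-moves leave this set, so the closure equals the set itself.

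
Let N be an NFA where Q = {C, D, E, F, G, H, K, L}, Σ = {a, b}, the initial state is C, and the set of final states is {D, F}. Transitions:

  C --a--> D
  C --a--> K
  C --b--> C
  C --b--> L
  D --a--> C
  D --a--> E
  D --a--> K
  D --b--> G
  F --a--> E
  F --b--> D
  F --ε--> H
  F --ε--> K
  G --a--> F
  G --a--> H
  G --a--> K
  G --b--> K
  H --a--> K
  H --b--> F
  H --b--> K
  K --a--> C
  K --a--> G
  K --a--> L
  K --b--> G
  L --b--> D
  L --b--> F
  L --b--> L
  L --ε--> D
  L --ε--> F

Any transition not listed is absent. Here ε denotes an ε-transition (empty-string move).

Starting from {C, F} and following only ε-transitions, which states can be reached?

Begin with {C, F}.
ε-move F → H; add H.
ε-move F → K; add K.

{C, F, H, K}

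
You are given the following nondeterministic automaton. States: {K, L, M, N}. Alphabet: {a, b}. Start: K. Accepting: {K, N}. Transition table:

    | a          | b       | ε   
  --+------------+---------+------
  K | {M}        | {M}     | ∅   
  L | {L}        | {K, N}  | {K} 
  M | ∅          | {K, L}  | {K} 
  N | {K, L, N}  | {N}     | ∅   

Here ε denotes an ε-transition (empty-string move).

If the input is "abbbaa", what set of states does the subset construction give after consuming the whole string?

{K, L, M, N}

Start in {K}.
Read 'a': K→{M}; union {M}; ε-closure = {K, M}.
Read 'b': K→{M}, M→{K, L}; now {K, L, M}.
Read 'b': K→{M}, L→{K, N}, M→{K, L}; now {K, L, M, N}.
Read 'b': K→{M}, L→{K, N}, M→{K, L}, N→{N}; now {K, L, M, N}.
Read 'a': K→{M}, L→{L}, M→∅, N→{K, L, N}; now {K, L, M, N}.
Read 'a': K→{M}, L→{L}, M→∅, N→{K, L, N}; now {K, L, M, N}.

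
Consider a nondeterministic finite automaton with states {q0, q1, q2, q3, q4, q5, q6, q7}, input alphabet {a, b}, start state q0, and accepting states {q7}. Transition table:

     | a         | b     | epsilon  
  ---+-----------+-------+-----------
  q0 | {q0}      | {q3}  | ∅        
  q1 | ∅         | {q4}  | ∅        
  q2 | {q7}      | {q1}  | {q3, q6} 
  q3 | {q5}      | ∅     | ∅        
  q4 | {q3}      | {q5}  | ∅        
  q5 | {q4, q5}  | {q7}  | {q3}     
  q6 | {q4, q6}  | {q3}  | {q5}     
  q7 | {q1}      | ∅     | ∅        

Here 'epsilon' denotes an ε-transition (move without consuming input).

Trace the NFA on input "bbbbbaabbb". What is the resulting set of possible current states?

∅

Start in {q0}.
Read 'b': {q0} → {q3}.
Read 'b': {q3} → ∅.
The set is empty and remains empty for the remaining 8 symbols.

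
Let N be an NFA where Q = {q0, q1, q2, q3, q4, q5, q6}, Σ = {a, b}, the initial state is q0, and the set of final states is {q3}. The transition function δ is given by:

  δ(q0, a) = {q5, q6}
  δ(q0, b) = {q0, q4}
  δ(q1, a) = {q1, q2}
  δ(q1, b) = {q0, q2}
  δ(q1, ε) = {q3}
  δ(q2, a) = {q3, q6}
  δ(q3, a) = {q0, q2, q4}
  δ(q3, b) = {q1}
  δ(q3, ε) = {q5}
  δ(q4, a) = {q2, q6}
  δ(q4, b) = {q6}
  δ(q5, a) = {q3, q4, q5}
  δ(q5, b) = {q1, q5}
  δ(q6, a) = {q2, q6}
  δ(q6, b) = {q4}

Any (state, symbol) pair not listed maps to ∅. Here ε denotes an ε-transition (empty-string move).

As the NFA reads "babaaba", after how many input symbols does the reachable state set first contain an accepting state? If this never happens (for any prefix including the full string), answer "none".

Start in {q0}.
Read 'b': {q0} → {q0, q4}.
Read 'a': {q0, q4} → {q2, q5, q6}.
Read 'b': {q2, q5, q6} → {q1, q3, q4, q5}.
None of the earlier sets intersect F, but {q1, q3, q4, q5} does.

3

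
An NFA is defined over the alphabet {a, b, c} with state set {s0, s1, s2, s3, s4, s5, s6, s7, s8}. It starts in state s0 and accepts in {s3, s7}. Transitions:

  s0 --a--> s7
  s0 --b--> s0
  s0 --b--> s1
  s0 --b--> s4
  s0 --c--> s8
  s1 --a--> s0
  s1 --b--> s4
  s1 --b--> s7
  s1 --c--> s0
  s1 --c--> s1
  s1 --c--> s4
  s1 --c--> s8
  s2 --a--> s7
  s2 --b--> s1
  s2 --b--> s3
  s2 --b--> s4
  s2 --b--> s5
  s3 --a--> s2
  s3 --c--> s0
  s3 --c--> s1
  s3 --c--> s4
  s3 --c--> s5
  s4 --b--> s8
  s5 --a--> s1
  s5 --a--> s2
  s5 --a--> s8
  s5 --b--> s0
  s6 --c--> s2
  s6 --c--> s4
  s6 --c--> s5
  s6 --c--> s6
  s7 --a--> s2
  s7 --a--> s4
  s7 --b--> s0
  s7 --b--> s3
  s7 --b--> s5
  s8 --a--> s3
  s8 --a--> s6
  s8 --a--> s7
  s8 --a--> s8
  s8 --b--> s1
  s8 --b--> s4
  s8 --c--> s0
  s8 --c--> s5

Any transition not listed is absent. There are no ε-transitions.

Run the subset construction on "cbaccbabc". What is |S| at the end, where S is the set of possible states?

5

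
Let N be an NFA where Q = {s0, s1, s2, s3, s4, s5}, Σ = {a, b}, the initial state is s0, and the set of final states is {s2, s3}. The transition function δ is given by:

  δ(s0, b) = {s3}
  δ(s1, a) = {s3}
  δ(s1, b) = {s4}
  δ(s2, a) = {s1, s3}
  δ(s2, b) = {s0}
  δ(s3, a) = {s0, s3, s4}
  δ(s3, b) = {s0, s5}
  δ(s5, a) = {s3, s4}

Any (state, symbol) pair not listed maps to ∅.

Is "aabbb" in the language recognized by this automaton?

Start in {s0}.
Read 'a': s0→∅; now ∅.
The set is empty and remains empty for the remaining 4 symbols.
The final set ∅ contains no accepting state.

No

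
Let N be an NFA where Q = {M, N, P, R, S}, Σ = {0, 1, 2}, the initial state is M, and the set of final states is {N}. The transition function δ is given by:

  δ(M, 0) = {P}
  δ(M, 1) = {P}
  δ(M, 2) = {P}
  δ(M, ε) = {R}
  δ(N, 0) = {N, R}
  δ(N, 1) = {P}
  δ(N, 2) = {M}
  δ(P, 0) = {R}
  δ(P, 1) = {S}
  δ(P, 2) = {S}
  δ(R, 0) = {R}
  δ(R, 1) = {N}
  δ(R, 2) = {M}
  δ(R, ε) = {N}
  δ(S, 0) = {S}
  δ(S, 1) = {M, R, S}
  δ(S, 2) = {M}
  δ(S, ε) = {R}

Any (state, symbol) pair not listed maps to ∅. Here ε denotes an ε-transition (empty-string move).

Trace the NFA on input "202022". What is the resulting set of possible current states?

{M, N, P, R}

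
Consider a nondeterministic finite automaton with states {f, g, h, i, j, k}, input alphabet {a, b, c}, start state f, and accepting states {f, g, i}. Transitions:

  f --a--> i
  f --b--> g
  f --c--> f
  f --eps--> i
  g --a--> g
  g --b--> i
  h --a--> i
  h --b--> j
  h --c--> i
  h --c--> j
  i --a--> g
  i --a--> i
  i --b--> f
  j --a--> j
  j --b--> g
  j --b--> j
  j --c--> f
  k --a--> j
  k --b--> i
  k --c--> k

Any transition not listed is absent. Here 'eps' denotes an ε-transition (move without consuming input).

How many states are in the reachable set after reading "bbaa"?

2

Start: ε-closure({f}) = {f, i}.
Read 'b': f→{g}, i→{f}; union {f, g}; ε-closure = {f, g, i}.
Read 'b': f→{g}, g→{i}, i→{f}; now {f, g, i}.
Read 'a': f→{i}, g→{g}, i→{g, i}; now {g, i}.
Read 'a': g→{g}, i→{g, i}; now {g, i}.
That set has 2 states.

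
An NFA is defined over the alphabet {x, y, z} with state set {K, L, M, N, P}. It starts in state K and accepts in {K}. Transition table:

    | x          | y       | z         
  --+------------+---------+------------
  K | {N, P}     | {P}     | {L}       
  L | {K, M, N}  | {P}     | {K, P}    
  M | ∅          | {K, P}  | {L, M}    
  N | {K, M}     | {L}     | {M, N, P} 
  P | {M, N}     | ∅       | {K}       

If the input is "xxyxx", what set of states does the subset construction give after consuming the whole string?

{K, M, N, P}

Start in {K}.
Read 'x': K→{N, P}; now {N, P}.
Read 'x': N→{K, M}, P→{M, N}; now {K, M, N}.
Read 'y': K→{P}, M→{K, P}, N→{L}; now {K, L, P}.
Read 'x': K→{N, P}, L→{K, M, N}, P→{M, N}; now {K, M, N, P}.
Read 'x': K→{N, P}, M→∅, N→{K, M}, P→{M, N}; now {K, M, N, P}.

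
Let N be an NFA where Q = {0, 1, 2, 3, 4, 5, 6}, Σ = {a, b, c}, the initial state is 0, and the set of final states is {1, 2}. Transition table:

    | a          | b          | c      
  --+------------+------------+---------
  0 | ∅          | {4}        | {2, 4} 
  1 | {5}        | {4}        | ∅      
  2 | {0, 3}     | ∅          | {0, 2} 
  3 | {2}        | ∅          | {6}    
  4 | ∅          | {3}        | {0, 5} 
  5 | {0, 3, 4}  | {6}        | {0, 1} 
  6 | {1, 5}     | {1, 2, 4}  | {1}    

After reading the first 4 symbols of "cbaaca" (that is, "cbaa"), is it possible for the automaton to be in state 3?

Yes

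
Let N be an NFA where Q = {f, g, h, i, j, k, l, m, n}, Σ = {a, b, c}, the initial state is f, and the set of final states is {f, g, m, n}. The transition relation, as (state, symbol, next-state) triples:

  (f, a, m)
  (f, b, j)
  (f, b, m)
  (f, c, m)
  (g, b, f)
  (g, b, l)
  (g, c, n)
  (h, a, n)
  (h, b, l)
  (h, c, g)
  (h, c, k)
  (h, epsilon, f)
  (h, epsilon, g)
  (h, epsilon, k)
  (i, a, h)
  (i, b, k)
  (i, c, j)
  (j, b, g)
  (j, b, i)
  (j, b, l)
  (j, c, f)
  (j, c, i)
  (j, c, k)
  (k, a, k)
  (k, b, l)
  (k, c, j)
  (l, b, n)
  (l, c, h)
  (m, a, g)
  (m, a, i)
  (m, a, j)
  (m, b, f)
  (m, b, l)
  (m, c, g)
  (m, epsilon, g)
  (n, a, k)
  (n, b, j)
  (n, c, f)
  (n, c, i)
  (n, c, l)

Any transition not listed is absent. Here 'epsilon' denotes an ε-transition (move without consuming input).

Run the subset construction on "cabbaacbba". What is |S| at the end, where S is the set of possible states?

Start in {f}.
Read 'c': {f} → {g, m}.
Read 'a': {g, m} → {g, i, j}.
Read 'b': {g, i, j} → {f, g, i, k, l}.
Read 'b': {f, g, i, k, l} → {f, g, j, k, l, m, n}.
Read 'a': {f, g, j, k, l, m, n} → {g, i, j, k, m}.
Read 'a': {g, i, j, k, m} → {f, g, h, i, j, k}.
Read 'c': {f, g, h, i, j, k} → {f, g, i, j, k, m, n}.
Read 'b': {f, g, i, j, k, m, n} → {f, g, i, j, k, l, m}.
Read 'b': {f, g, i, j, k, l, m} → {f, g, i, j, k, l, m, n}.
Read 'a': {f, g, i, j, k, l, m, n} → {f, g, h, i, j, k, m}.
That set has 7 states.

7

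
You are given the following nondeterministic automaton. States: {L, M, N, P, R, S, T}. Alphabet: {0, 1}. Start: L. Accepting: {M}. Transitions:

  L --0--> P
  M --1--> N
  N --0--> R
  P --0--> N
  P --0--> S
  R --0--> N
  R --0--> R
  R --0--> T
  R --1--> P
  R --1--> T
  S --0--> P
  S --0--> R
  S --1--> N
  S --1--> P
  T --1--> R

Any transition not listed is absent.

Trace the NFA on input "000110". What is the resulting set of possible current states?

{N, R, T}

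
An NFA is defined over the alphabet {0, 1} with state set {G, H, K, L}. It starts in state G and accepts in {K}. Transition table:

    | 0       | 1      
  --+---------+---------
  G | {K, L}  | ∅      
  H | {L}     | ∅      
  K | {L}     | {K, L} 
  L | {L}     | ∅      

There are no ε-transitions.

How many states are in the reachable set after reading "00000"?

1

Start in {G}.
Read '0': {G} → {K, L}.
Read '0': {K, L} → {L}.
Read '0': {L} → {L}.
Read '0': {L} → {L}.
Read '0': {L} → {L}.
That set has 1 state.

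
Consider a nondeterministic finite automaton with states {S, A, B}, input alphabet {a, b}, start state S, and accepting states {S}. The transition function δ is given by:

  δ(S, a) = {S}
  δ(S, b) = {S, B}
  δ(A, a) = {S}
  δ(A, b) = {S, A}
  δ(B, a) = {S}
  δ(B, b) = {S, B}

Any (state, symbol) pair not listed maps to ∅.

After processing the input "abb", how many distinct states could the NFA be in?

2

Start in {S}.
Read 'a': {S} → {S}.
Read 'b': {S} → {S, B}.
Read 'b': {S, B} → {S, B}.
That set has 2 states.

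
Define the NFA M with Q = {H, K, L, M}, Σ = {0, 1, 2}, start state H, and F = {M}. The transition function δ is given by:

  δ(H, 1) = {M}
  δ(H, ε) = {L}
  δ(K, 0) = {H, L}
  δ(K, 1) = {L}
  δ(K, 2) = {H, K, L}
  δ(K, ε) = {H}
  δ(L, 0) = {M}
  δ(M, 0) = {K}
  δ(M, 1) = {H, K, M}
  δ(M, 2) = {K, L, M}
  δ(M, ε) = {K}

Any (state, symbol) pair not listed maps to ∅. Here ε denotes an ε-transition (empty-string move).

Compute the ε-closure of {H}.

Begin with {H}.
ε-move H → L; add L.

{H, L}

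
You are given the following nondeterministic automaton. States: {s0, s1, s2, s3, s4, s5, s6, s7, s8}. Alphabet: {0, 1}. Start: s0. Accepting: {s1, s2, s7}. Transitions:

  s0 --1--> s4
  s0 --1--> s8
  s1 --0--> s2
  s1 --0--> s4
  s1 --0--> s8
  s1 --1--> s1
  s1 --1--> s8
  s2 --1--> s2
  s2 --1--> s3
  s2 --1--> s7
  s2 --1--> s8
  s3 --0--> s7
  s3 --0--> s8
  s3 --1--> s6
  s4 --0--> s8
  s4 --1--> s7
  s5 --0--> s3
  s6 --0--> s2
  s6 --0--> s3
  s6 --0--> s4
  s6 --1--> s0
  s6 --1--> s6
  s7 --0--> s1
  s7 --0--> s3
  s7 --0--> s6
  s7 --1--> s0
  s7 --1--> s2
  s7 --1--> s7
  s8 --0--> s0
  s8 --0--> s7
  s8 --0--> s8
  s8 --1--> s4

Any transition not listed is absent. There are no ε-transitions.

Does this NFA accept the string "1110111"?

Yes

Start in {s0}.
Read '1': {s0} → {s4, s8}.
Read '1': {s4, s8} → {s4, s7}.
Read '1': {s4, s7} → {s0, s2, s7}.
Read '0': {s0, s2, s7} → {s1, s3, s6}.
Read '1': {s1, s3, s6} → {s0, s1, s6, s8}.
Read '1': {s0, s1, s6, s8} → {s0, s1, s4, s6, s8}.
Read '1': {s0, s1, s4, s6, s8} → {s0, s1, s4, s6, s7, s8}.
The final set {s0, s1, s4, s6, s7, s8} contains the accepting states s1, s7.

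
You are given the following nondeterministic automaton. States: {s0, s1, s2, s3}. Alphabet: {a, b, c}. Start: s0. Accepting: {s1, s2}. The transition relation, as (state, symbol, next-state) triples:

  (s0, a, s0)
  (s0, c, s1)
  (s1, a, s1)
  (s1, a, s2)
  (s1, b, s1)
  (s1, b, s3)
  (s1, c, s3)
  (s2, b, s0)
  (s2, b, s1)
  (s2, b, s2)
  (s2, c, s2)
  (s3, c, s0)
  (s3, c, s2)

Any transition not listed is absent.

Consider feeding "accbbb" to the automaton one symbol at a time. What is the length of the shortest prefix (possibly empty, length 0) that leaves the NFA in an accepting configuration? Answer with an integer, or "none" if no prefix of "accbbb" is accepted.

Start in {s0}.
Read 'a': s0→{s0}; now {s0}.
Read 'c': s0→{s1}; now {s1}.
None of the earlier sets intersect F, but {s1} does.

2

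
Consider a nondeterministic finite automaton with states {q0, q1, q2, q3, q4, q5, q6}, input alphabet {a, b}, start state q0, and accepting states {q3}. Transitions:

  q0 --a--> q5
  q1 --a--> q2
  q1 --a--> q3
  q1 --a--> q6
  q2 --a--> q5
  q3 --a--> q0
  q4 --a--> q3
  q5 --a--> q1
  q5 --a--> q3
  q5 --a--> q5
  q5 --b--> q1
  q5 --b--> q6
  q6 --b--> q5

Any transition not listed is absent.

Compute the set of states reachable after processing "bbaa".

Start in {q0}.
Read 'b': q0→∅; now ∅.
The set is empty and remains empty for the remaining 3 symbols.

∅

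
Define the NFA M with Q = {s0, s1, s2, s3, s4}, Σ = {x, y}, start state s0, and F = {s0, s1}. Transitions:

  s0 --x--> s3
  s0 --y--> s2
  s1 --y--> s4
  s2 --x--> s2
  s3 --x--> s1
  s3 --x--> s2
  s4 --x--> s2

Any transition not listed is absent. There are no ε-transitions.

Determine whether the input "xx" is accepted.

Yes

Start in {s0}.
Read 'x': s0→{s3}; now {s3}.
Read 'x': s3→{s1, s2}; now {s1, s2}.
The final set {s1, s2} contains the accepting state s1.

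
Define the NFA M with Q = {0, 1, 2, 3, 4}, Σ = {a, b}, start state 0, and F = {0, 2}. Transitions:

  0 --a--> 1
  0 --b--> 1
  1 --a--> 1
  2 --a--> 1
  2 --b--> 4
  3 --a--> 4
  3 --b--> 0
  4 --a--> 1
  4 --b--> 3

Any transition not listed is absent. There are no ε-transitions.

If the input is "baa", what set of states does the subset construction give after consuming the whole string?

{1}

Start in {0}.
Read 'b': 0→{1}; now {1}.
Read 'a': 1→{1}; now {1}.
Read 'a': 1→{1}; now {1}.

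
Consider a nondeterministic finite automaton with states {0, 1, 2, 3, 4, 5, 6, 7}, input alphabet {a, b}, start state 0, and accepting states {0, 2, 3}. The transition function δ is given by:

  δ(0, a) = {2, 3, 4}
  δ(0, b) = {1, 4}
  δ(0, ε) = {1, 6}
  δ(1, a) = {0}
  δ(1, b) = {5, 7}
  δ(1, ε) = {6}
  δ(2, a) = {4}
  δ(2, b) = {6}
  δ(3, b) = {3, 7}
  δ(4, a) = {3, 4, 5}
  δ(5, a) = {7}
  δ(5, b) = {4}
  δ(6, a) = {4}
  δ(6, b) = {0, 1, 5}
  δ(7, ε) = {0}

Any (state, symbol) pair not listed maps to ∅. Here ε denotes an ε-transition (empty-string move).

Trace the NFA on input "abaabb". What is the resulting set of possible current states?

{0, 1, 3, 4, 5, 6, 7}

Start: ε-closure({0}) = {0, 1, 6}.
Read 'a': {0, 1, 6} → {0, 1, 2, 3, 4, 6}.
Read 'b': {0, 1, 2, 3, 4, 6} → {0, 1, 3, 4, 5, 6, 7}.
Read 'a': {0, 1, 3, 4, 5, 6, 7} → {0, 1, 2, 3, 4, 5, 6, 7}.
Read 'a': {0, 1, 2, 3, 4, 5, 6, 7} → {0, 1, 2, 3, 4, 5, 6, 7}.
Read 'b': {0, 1, 2, 3, 4, 5, 6, 7} → {0, 1, 3, 4, 5, 6, 7}.
Read 'b': {0, 1, 3, 4, 5, 6, 7} → {0, 1, 3, 4, 5, 6, 7}.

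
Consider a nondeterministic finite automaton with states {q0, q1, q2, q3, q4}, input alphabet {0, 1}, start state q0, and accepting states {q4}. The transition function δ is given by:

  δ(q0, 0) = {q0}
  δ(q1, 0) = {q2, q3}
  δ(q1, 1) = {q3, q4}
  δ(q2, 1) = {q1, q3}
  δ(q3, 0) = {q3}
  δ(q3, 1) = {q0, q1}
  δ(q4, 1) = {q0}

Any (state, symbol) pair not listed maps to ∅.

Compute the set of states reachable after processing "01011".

Start in {q0}.
Read '0': {q0} → {q0}.
Read '1': {q0} → ∅.
The set is empty and remains empty for the remaining 3 symbols.

∅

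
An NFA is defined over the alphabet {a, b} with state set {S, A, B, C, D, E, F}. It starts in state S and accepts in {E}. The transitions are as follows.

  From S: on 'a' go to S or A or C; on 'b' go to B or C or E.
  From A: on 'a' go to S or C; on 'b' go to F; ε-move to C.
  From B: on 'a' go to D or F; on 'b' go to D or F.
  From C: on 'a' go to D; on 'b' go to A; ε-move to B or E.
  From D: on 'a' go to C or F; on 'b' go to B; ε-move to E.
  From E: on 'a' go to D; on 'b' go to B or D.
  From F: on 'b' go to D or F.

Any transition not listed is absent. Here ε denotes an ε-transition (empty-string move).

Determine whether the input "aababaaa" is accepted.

Yes

Start in {S}.
Read 'a': {S} → {S, A, B, C, E}.
Read 'a': {S, A, B, C, E} → {S, A, B, C, D, E, F}.
Read 'b': {S, A, B, C, D, E, F} → {A, B, C, D, E, F}.
Read 'a': {A, B, C, D, E, F} → {S, B, C, D, E, F}.
Read 'b': {S, B, C, D, E, F} → {A, B, C, D, E, F}.
Read 'a': {A, B, C, D, E, F} → {S, B, C, D, E, F}.
Read 'a': {S, B, C, D, E, F} → {S, A, B, C, D, E, F}.
Read 'a': {S, A, B, C, D, E, F} → {S, A, B, C, D, E, F}.
The final set {S, A, B, C, D, E, F} contains the accepting state E.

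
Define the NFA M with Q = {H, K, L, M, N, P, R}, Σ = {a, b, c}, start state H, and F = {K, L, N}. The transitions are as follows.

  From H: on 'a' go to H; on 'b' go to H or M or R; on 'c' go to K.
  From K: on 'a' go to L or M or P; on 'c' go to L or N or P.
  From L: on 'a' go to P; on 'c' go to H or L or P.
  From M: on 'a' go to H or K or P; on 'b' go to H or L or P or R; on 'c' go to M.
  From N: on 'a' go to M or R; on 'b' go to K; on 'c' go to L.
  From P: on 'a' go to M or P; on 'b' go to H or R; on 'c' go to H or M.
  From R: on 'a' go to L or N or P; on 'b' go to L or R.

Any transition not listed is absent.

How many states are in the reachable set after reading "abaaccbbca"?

Start in {H}.
Read 'a': {H} → {H}.
Read 'b': {H} → {H, M, R}.
Read 'a': {H, M, R} → {H, K, L, N, P}.
Read 'a': {H, K, L, N, P} → {H, L, M, P, R}.
Read 'c': {H, L, M, P, R} → {H, K, L, M, P}.
Read 'c': {H, K, L, M, P} → {H, K, L, M, N, P}.
Read 'b': {H, K, L, M, N, P} → {H, K, L, M, P, R}.
Read 'b': {H, K, L, M, P, R} → {H, L, M, P, R}.
Read 'c': {H, L, M, P, R} → {H, K, L, M, P}.
Read 'a': {H, K, L, M, P} → {H, K, L, M, P}.
That set has 5 states.

5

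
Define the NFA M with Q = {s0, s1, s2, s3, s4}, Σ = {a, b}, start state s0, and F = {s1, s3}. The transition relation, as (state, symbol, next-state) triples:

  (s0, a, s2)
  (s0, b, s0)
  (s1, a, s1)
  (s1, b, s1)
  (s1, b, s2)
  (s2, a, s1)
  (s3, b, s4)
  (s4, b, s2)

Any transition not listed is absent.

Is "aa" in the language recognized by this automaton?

Start in {s0}.
Read 'a': s0→{s2}; now {s2}.
Read 'a': s2→{s1}; now {s1}.
The final set {s1} contains the accepting state s1.

Yes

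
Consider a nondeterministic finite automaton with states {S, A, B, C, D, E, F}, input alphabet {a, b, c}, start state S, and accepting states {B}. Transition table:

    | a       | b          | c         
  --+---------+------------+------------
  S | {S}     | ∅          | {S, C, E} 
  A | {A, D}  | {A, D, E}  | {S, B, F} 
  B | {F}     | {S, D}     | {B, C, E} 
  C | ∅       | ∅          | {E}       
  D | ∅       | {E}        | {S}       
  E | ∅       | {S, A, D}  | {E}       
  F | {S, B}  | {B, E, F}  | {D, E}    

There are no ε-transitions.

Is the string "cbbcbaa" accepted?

Yes

Start in {S}.
Read 'c': {S} → {S, C, E}.
Read 'b': {S, C, E} → {S, A, D}.
Read 'b': {S, A, D} → {A, D, E}.
Read 'c': {A, D, E} → {S, B, E, F}.
Read 'b': {S, B, E, F} → {S, A, B, D, E, F}.
Read 'a': {S, A, B, D, E, F} → {S, A, B, D, F}.
Read 'a': {S, A, B, D, F} → {S, A, B, D, F}.
The final set {S, A, B, D, F} contains the accepting state B.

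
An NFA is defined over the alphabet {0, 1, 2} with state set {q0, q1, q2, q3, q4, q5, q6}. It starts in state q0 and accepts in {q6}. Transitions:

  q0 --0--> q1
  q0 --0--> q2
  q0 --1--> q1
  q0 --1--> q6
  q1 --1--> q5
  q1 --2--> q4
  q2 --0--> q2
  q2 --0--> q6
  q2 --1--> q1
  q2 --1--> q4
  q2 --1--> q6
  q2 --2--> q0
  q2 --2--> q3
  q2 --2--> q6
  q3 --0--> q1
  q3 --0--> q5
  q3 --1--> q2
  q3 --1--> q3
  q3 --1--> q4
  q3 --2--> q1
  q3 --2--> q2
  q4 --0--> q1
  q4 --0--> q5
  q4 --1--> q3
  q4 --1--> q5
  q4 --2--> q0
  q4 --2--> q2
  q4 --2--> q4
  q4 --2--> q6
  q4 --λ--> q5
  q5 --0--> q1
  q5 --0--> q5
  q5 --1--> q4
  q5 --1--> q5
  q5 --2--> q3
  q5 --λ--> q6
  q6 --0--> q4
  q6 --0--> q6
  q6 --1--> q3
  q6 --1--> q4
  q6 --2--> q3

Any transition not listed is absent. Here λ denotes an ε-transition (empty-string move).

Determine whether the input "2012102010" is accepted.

No

Start in {q0}.
Read '2': {q0} → ∅.
The set is empty and remains empty for the remaining 9 symbols.
The final set ∅ contains no accepting state.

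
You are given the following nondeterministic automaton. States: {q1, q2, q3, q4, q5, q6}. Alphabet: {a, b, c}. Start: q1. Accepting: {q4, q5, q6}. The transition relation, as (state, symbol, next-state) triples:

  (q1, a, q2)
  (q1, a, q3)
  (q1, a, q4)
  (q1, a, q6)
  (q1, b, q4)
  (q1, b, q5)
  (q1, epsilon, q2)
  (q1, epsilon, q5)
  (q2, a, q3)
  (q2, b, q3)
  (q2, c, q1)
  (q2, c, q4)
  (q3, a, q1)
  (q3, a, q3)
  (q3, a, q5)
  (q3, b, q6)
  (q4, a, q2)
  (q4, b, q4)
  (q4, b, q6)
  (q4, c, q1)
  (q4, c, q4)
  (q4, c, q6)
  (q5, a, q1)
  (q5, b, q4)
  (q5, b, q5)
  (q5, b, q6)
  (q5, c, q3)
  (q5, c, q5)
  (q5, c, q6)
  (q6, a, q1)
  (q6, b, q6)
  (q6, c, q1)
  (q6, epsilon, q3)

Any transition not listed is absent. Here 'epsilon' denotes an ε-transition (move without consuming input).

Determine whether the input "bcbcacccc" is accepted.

Yes

Start: ε-closure({q1}) = {q1, q2, q5}.
Read 'b': {q1, q2, q5} → {q3, q4, q5, q6}.
Read 'c': {q3, q4, q5, q6} → {q1, q2, q3, q4, q5, q6}.
Read 'b': {q1, q2, q3, q4, q5, q6} → {q3, q4, q5, q6}.
Read 'c': {q3, q4, q5, q6} → {q1, q2, q3, q4, q5, q6}.
Read 'a': {q1, q2, q3, q4, q5, q6} → {q1, q2, q3, q4, q5, q6}.
Read 'c': {q1, q2, q3, q4, q5, q6} → {q1, q2, q3, q4, q5, q6}.
Read 'c': {q1, q2, q3, q4, q5, q6} → {q1, q2, q3, q4, q5, q6}.
Read 'c': {q1, q2, q3, q4, q5, q6} → {q1, q2, q3, q4, q5, q6}.
Read 'c': {q1, q2, q3, q4, q5, q6} → {q1, q2, q3, q4, q5, q6}.
The final set {q1, q2, q3, q4, q5, q6} contains the accepting states q4, q5, q6.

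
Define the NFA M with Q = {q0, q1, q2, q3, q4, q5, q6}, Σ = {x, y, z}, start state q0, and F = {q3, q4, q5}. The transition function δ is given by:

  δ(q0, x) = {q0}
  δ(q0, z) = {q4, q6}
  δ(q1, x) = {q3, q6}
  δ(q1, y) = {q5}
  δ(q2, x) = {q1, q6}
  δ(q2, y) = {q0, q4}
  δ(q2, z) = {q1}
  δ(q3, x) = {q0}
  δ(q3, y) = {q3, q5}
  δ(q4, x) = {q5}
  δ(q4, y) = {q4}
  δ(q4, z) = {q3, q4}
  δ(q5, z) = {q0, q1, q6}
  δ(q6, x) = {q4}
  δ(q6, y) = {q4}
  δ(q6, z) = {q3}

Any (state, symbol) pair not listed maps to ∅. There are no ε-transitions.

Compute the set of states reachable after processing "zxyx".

Start in {q0}.
Read 'z': q0→{q4, q6}; now {q4, q6}.
Read 'x': q4→{q5}, q6→{q4}; now {q4, q5}.
Read 'y': q4→{q4}, q5→∅; now {q4}.
Read 'x': q4→{q5}; now {q5}.

{q5}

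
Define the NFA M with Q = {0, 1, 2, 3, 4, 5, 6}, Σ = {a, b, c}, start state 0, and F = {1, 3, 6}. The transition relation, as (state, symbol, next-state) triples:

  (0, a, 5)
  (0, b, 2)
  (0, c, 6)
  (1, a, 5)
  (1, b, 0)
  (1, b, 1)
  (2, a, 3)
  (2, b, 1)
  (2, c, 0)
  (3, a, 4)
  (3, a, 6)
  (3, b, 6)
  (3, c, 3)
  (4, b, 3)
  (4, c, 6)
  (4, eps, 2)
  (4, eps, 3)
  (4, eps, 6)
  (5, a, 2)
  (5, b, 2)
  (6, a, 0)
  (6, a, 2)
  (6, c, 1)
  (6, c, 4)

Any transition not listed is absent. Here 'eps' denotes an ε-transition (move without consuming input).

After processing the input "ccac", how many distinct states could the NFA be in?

6

Start in {0}.
Read 'c': 0→{6}; now {6}.
Read 'c': 6→{1, 4}; union {1, 4}; ε-closure = {1, 2, 3, 4, 6}.
Read 'a': 1→{5}, 2→{3}, 3→{4, 6}, 4→∅, 6→{0, 2}; now {0, 2, 3, 4, 5, 6}.
Read 'c': 0→{6}, 2→{0}, 3→{3}, 4→{6}, 5→∅, 6→{1, 4}; union {0, 1, 3, 4, 6}; ε-closure = {0, 1, 2, 3, 4, 6}.
That set has 6 states.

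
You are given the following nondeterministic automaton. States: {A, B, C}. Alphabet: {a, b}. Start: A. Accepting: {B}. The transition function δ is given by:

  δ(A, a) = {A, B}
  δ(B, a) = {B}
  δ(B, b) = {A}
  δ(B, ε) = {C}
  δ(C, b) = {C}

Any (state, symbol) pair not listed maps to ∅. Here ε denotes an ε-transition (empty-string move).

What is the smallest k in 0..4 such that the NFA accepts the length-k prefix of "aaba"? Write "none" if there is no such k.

1

Start in {A}.
Read 'a': A→{A, B}; union {A, B}; ε-closure = {A, B, C}.
None of the earlier sets intersect F, but {A, B, C} does.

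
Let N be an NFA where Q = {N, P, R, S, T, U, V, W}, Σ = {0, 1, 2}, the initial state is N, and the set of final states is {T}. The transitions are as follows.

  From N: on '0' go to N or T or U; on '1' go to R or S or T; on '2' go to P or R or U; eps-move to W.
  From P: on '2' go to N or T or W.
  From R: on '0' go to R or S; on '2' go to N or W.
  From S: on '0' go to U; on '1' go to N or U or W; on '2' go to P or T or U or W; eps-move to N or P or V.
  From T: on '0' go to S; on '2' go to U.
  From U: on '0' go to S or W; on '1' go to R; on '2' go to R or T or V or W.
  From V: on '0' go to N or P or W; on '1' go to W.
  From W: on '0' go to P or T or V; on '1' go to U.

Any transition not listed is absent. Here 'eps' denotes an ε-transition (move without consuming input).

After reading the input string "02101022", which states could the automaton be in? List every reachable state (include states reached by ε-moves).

{N, P, R, T, U, V, W}

Start: ε-closure({N}) = {N, W}.
Read '0': N→{N, T, U}, W→{P, T, V}; union {N, P, T, U, V}; ε-closure = {N, P, T, U, V, W}.
Read '2': N→{P, R, U}, P→{N, T, W}, T→{U}, U→{R, T, V, W}, V→∅, W→∅; now {N, P, R, T, U, V, W}.
Read '1': N→{R, S, T}, P→∅, R→∅, T→∅, U→{R}, V→{W}, W→{U}; union {R, S, T, U, W}; ε-closure = {N, P, R, S, T, U, V, W}.
Read '0': N→{N, T, U}, P→∅, R→{R, S}, S→{U}, T→{S}, U→{S, W}, V→{N, P, W}, W→{P, T, V}; now {N, P, R, S, T, U, V, W}.
Read '1': N→{R, S, T}, P→∅, R→∅, S→{N, U, W}, T→∅, U→{R}, V→{W}, W→{U}; union {N, R, S, T, U, W}; ε-closure = {N, P, R, S, T, U, V, W}.
Read '0': N→{N, T, U}, P→∅, R→{R, S}, S→{U}, T→{S}, U→{S, W}, V→{N, P, W}, W→{P, T, V}; now {N, P, R, S, T, U, V, W}.
Read '2': N→{P, R, U}, P→{N, T, W}, R→{N, W}, S→{P, T, U, W}, T→{U}, U→{R, T, V, W}, V→∅, W→∅; now {N, P, R, T, U, V, W}.
Read '2': N→{P, R, U}, P→{N, T, W}, R→{N, W}, T→{U}, U→{R, T, V, W}, V→∅, W→∅; now {N, P, R, T, U, V, W}.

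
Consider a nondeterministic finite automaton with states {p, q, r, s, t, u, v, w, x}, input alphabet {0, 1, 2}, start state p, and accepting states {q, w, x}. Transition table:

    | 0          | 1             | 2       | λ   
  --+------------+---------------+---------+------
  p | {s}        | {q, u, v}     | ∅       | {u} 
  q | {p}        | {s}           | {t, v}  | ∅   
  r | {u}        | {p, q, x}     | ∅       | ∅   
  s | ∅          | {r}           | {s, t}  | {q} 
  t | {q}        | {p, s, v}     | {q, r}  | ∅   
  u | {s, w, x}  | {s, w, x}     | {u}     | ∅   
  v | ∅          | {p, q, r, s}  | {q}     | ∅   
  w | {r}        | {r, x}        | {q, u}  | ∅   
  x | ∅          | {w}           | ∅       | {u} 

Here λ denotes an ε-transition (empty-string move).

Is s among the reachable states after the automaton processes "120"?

Yes

Start: ε-closure({p}) = {p, u}.
Read '1': p→{q, u, v}, u→{s, w, x}; now {q, s, u, v, w, x}.
Read '2': q→{t, v}, s→{s, t}, u→{u}, v→{q}, w→{q, u}, x→∅; now {q, s, t, u, v}.
Read '0': q→{p}, s→∅, t→{q}, u→{s, w, x}, v→∅; union {p, q, s, w, x}; ε-closure = {p, q, s, u, w, x}.
State s is in {p, q, s, u, w, x}.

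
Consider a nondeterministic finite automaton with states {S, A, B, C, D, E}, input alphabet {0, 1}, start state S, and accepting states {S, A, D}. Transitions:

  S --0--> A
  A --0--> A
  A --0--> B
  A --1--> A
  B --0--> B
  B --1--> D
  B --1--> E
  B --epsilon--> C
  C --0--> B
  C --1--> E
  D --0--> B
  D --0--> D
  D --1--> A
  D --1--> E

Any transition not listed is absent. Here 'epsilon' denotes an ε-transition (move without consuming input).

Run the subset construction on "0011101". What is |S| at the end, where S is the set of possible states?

3

Start in {S}.
Read '0': {S} → {A}.
Read '0': {A} → {A, B, C}.
Read '1': {A, B, C} → {A, D, E}.
Read '1': {A, D, E} → {A, E}.
Read '1': {A, E} → {A}.
Read '0': {A} → {A, B, C}.
Read '1': {A, B, C} → {A, D, E}.
That set has 3 states.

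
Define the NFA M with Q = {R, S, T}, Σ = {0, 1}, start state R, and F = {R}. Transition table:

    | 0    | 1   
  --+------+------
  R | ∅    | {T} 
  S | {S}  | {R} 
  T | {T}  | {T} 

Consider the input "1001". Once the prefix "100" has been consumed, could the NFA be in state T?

Yes

Start in {R}.
Read '1': R→{T}; now {T}.
Read '0': T→{T}; now {T}.
Read '0': T→{T}; now {T}.
State T is in {T}.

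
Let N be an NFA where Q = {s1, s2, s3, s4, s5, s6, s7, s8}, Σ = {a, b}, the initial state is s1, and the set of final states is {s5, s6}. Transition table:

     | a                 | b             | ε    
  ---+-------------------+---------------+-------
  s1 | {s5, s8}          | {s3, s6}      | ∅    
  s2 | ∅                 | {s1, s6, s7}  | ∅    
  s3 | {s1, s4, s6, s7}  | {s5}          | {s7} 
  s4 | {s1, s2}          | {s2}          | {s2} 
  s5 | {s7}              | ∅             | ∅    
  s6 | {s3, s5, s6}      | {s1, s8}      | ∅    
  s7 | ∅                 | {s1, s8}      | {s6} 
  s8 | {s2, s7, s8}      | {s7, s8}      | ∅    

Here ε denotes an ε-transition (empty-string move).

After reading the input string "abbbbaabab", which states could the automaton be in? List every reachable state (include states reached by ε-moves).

{s1, s2, s3, s5, s6, s7, s8}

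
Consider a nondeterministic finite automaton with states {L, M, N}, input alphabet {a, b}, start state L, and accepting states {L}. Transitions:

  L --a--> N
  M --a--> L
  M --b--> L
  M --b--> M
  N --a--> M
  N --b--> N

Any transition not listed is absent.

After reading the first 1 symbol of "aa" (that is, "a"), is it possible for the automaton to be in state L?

No

Start in {L}.
Read 'a': {L} → {N}.
State L is not in {N}.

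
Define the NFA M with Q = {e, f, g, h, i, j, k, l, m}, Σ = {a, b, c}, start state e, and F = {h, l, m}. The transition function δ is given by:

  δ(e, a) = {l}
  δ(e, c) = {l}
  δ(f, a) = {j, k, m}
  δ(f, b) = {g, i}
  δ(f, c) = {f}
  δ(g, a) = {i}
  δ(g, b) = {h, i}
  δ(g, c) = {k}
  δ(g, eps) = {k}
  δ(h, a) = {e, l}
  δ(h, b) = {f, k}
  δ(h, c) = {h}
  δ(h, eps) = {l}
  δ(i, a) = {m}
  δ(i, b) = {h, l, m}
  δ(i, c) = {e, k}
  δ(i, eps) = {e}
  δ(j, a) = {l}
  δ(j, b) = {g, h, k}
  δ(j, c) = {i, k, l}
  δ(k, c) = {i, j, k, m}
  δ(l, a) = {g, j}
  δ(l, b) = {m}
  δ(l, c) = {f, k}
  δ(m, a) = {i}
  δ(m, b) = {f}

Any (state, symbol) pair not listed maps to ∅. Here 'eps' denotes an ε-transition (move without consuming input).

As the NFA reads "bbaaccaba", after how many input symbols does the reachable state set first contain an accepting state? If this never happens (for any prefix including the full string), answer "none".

Start in {e}.
Read 'b': e→∅; now ∅.
The set is empty and remains empty for the remaining 8 symbols.
No reachable set along the way intersects F.

none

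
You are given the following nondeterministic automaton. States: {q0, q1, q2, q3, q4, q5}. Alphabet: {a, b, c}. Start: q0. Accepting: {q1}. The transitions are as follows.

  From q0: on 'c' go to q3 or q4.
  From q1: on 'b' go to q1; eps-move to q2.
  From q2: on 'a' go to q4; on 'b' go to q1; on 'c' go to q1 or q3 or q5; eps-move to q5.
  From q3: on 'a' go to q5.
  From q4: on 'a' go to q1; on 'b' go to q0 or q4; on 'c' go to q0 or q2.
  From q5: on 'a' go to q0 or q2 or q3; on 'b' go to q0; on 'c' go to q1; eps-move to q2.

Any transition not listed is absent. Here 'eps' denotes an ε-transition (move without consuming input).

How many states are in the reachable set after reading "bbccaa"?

0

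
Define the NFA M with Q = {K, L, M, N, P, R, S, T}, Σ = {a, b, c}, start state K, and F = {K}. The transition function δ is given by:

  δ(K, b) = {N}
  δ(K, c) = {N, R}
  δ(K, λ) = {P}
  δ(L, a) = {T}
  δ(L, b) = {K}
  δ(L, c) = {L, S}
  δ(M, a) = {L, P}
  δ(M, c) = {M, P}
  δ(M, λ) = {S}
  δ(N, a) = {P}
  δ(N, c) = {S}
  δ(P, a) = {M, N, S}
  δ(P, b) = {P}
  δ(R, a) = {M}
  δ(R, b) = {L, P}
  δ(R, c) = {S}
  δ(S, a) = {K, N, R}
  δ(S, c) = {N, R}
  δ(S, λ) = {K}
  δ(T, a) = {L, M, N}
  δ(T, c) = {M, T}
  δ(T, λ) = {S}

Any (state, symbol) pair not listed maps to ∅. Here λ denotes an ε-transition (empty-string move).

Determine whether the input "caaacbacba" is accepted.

Start: ε-closure({K}) = {K, P}.
Read 'c': K→{N, R}, P→∅; now {N, R}.
Read 'a': N→{P}, R→{M}; union {M, P}; ε-closure = {K, M, P, S}.
Read 'a': K→∅, M→{L, P}, P→{M, N, S}, S→{K, N, R}; now {K, L, M, N, P, R, S}.
Read 'a': K→∅, L→{T}, M→{L, P}, N→{P}, P→{M, N, S}, R→{M}, S→{K, N, R}; now {K, L, M, N, P, R, S, T}.
Read 'c': K→{N, R}, L→{L, S}, M→{M, P}, N→{S}, P→∅, R→{S}, S→{N, R}, T→{M, T}; union {L, M, N, P, R, S, T}; ε-closure = {K, L, M, N, P, R, S, T}.
Read 'b': K→{N}, L→{K}, M→∅, N→∅, P→{P}, R→{L, P}, S→∅, T→∅; now {K, L, N, P}.
Read 'a': K→∅, L→{T}, N→{P}, P→{M, N, S}; union {M, N, P, S, T}; ε-closure = {K, M, N, P, S, T}.
Read 'c': K→{N, R}, M→{M, P}, N→{S}, P→∅, S→{N, R}, T→{M, T}; union {M, N, P, R, S, T}; ε-closure = {K, M, N, P, R, S, T}.
Read 'b': K→{N}, M→∅, N→∅, P→{P}, R→{L, P}, S→∅, T→∅; now {L, N, P}.
Read 'a': L→{T}, N→{P}, P→{M, N, S}; union {M, N, P, S, T}; ε-closure = {K, M, N, P, S, T}.
The final set {K, M, N, P, S, T} contains the accepting state K.

Yes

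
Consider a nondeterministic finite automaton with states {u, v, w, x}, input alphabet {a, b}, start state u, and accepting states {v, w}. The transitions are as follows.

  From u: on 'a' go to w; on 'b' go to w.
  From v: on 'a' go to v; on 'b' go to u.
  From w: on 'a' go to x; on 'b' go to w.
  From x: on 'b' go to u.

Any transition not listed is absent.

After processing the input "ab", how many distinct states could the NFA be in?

1

Start in {u}.
Read 'a': {u} → {w}.
Read 'b': {w} → {w}.
That set has 1 state.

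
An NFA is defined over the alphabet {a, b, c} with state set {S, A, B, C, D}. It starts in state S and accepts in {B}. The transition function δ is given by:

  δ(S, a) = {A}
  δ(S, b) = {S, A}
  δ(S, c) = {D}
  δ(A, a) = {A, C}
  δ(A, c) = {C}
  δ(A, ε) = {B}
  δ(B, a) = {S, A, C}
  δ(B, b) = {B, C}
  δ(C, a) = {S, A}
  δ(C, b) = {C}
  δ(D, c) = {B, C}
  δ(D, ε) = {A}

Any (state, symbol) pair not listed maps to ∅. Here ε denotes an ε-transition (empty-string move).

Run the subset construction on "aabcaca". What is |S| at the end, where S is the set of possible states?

4

Start in {S}.
Read 'a': S→{A}; union {A}; ε-closure = {A, B}.
Read 'a': A→{A, C}, B→{S, A, C}; union {S, A, C}; ε-closure = {S, A, B, C}.
Read 'b': S→{S, A}, A→∅, B→{B, C}, C→{C}; now {S, A, B, C}.
Read 'c': S→{D}, A→{C}, B→∅, C→∅; union {C, D}; ε-closure = {A, B, C, D}.
Read 'a': A→{A, C}, B→{S, A, C}, C→{S, A}, D→∅; union {S, A, C}; ε-closure = {S, A, B, C}.
Read 'c': S→{D}, A→{C}, B→∅, C→∅; union {C, D}; ε-closure = {A, B, C, D}.
Read 'a': A→{A, C}, B→{S, A, C}, C→{S, A}, D→∅; union {S, A, C}; ε-closure = {S, A, B, C}.
That set has 4 states.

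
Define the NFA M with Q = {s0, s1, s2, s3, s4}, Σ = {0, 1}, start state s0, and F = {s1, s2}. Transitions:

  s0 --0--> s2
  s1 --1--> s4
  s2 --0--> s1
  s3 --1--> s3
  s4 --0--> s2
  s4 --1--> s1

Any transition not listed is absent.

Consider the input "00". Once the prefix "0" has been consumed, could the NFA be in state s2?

Start in {s0}.
Read '0': s0→{s2}; now {s2}.
State s2 is in {s2}.

Yes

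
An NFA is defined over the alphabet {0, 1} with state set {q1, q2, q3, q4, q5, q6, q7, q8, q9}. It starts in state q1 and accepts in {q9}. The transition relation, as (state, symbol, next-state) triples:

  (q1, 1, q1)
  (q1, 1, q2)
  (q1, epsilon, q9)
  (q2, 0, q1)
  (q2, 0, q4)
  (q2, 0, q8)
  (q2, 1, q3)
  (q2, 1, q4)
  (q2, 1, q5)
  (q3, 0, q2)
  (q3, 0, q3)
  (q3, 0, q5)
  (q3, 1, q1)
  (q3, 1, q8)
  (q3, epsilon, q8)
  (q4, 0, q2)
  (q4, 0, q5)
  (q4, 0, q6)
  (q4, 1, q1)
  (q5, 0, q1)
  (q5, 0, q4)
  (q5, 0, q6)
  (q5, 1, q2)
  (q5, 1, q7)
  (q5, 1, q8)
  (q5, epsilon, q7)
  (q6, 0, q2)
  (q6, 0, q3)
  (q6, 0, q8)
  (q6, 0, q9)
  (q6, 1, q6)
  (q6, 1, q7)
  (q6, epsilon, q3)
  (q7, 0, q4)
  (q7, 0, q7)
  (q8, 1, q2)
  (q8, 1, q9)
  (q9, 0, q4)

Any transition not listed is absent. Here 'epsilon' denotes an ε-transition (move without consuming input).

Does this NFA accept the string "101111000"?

Start: ε-closure({q1}) = {q1, q9}.
Read '1': q1→{q1, q2}, q9→∅; union {q1, q2}; ε-closure = {q1, q2, q9}.
Read '0': q1→∅, q2→{q1, q4, q8}, q9→{q4}; union {q1, q4, q8}; ε-closure = {q1, q4, q8, q9}.
Read '1': q1→{q1, q2}, q4→{q1}, q8→{q2, q9}, q9→∅; now {q1, q2, q9}.
Read '1': q1→{q1, q2}, q2→{q3, q4, q5}, q9→∅; union {q1, q2, q3, q4, q5}; ε-closure = {q1, q2, q3, q4, q5, q7, q8, q9}.
Read '1': q1→{q1, q2}, q2→{q3, q4, q5}, q3→{q1, q8}, q4→{q1}, q5→{q2, q7, q8}, q7→∅, q8→{q2, q9}, q9→∅; now {q1, q2, q3, q4, q5, q7, q8, q9}.
Read '1': q1→{q1, q2}, q2→{q3, q4, q5}, q3→{q1, q8}, q4→{q1}, q5→{q2, q7, q8}, q7→∅, q8→{q2, q9}, q9→∅; now {q1, q2, q3, q4, q5, q7, q8, q9}.
Read '0': q1→∅, q2→{q1, q4, q8}, q3→{q2, q3, q5}, q4→{q2, q5, q6}, q5→{q1, q4, q6}, q7→{q4, q7}, q8→∅, q9→{q4}; union {q1, q2, q3, q4, q5, q6, q7, q8}; ε-closure = {q1, q2, q3, q4, q5, q6, q7, q8, q9}.
Read '0': q1→∅, q2→{q1, q4, q8}, q3→{q2, q3, q5}, q4→{q2, q5, q6}, q5→{q1, q4, q6}, q6→{q2, q3, q8, q9}, q7→{q4, q7}, q8→∅, q9→{q4}; now {q1, q2, q3, q4, q5, q6, q7, q8, q9}.
Read '0': q1→∅, q2→{q1, q4, q8}, q3→{q2, q3, q5}, q4→{q2, q5, q6}, q5→{q1, q4, q6}, q6→{q2, q3, q8, q9}, q7→{q4, q7}, q8→∅, q9→{q4}; now {q1, q2, q3, q4, q5, q6, q7, q8, q9}.
The final set {q1, q2, q3, q4, q5, q6, q7, q8, q9} contains the accepting state q9.

Yes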